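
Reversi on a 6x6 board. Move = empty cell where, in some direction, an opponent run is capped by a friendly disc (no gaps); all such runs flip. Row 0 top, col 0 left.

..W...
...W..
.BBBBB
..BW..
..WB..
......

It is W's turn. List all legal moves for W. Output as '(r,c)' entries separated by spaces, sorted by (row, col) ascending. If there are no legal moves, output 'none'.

(1,0): no bracket -> illegal
(1,1): flips 1 -> legal
(1,2): flips 2 -> legal
(1,4): no bracket -> illegal
(1,5): flips 1 -> legal
(2,0): no bracket -> illegal
(3,0): no bracket -> illegal
(3,1): flips 2 -> legal
(3,4): no bracket -> illegal
(3,5): flips 1 -> legal
(4,1): no bracket -> illegal
(4,4): flips 1 -> legal
(5,2): no bracket -> illegal
(5,3): flips 1 -> legal
(5,4): no bracket -> illegal

Answer: (1,1) (1,2) (1,5) (3,1) (3,5) (4,4) (5,3)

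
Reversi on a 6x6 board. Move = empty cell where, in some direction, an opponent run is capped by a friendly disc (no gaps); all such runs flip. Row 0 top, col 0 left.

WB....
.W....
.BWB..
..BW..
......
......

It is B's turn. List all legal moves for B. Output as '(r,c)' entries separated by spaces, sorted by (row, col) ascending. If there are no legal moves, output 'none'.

Answer: (1,2) (3,4) (4,3)

Derivation:
(0,2): no bracket -> illegal
(1,0): no bracket -> illegal
(1,2): flips 1 -> legal
(1,3): no bracket -> illegal
(2,0): no bracket -> illegal
(2,4): no bracket -> illegal
(3,1): no bracket -> illegal
(3,4): flips 1 -> legal
(4,2): no bracket -> illegal
(4,3): flips 1 -> legal
(4,4): no bracket -> illegal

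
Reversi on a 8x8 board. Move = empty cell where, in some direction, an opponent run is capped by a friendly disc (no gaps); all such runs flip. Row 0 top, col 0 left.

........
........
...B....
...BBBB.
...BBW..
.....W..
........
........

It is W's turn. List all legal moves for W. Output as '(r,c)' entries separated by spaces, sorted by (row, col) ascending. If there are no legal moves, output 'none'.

Answer: (1,2) (2,2) (2,5) (2,7) (4,2)

Derivation:
(1,2): flips 2 -> legal
(1,3): no bracket -> illegal
(1,4): no bracket -> illegal
(2,2): flips 2 -> legal
(2,4): no bracket -> illegal
(2,5): flips 1 -> legal
(2,6): no bracket -> illegal
(2,7): flips 1 -> legal
(3,2): no bracket -> illegal
(3,7): no bracket -> illegal
(4,2): flips 2 -> legal
(4,6): no bracket -> illegal
(4,7): no bracket -> illegal
(5,2): no bracket -> illegal
(5,3): no bracket -> illegal
(5,4): no bracket -> illegal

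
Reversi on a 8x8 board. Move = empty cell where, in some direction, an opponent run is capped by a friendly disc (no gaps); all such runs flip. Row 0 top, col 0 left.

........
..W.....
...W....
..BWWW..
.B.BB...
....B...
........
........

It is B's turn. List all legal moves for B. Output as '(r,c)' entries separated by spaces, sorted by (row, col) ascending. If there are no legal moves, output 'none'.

Answer: (1,3) (1,4) (2,2) (2,4) (2,5) (2,6) (3,6)

Derivation:
(0,1): no bracket -> illegal
(0,2): no bracket -> illegal
(0,3): no bracket -> illegal
(1,1): no bracket -> illegal
(1,3): flips 2 -> legal
(1,4): flips 1 -> legal
(2,1): no bracket -> illegal
(2,2): flips 1 -> legal
(2,4): flips 1 -> legal
(2,5): flips 1 -> legal
(2,6): flips 1 -> legal
(3,6): flips 3 -> legal
(4,2): no bracket -> illegal
(4,5): no bracket -> illegal
(4,6): no bracket -> illegal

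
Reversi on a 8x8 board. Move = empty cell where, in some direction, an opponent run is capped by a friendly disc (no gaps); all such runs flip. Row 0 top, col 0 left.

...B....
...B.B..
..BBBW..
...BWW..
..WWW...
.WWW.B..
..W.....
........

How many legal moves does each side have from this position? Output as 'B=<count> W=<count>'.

-- B to move --
(1,4): no bracket -> illegal
(1,6): no bracket -> illegal
(2,6): flips 1 -> legal
(3,1): no bracket -> illegal
(3,2): no bracket -> illegal
(3,6): flips 2 -> legal
(4,0): no bracket -> illegal
(4,1): no bracket -> illegal
(4,5): flips 3 -> legal
(4,6): flips 1 -> legal
(5,0): no bracket -> illegal
(5,4): flips 2 -> legal
(6,0): flips 2 -> legal
(6,1): no bracket -> illegal
(6,3): flips 2 -> legal
(6,4): no bracket -> illegal
(7,1): no bracket -> illegal
(7,2): no bracket -> illegal
(7,3): no bracket -> illegal
B mobility = 7
-- W to move --
(0,2): flips 2 -> legal
(0,4): no bracket -> illegal
(0,5): flips 1 -> legal
(0,6): flips 3 -> legal
(1,1): flips 2 -> legal
(1,2): flips 1 -> legal
(1,4): flips 1 -> legal
(1,6): no bracket -> illegal
(2,1): flips 3 -> legal
(2,6): no bracket -> illegal
(3,1): no bracket -> illegal
(3,2): flips 1 -> legal
(4,5): no bracket -> illegal
(4,6): no bracket -> illegal
(5,4): no bracket -> illegal
(5,6): no bracket -> illegal
(6,4): no bracket -> illegal
(6,5): no bracket -> illegal
(6,6): flips 1 -> legal
W mobility = 9

Answer: B=7 W=9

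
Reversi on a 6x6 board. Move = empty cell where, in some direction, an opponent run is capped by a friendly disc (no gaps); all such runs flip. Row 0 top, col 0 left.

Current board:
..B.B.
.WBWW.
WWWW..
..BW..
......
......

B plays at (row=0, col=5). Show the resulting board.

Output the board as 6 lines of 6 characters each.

Answer: ..B.BB
.WBWB.
WWWB..
..BW..
......
......

Derivation:
Place B at (0,5); scan 8 dirs for brackets.
Dir NW: edge -> no flip
Dir N: edge -> no flip
Dir NE: edge -> no flip
Dir W: first cell 'B' (not opp) -> no flip
Dir E: edge -> no flip
Dir SW: opp run (1,4) (2,3) capped by B -> flip
Dir S: first cell '.' (not opp) -> no flip
Dir SE: edge -> no flip
All flips: (1,4) (2,3)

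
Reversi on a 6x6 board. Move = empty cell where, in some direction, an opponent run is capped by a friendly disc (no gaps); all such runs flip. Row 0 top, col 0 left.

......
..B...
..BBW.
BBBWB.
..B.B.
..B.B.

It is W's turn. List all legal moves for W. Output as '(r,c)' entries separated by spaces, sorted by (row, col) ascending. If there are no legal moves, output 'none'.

Answer: (1,1) (1,3) (2,1) (3,5) (5,1) (5,5)

Derivation:
(0,1): no bracket -> illegal
(0,2): no bracket -> illegal
(0,3): no bracket -> illegal
(1,1): flips 1 -> legal
(1,3): flips 1 -> legal
(1,4): no bracket -> illegal
(2,0): no bracket -> illegal
(2,1): flips 2 -> legal
(2,5): no bracket -> illegal
(3,5): flips 1 -> legal
(4,0): no bracket -> illegal
(4,1): no bracket -> illegal
(4,3): no bracket -> illegal
(4,5): no bracket -> illegal
(5,1): flips 1 -> legal
(5,3): no bracket -> illegal
(5,5): flips 1 -> legal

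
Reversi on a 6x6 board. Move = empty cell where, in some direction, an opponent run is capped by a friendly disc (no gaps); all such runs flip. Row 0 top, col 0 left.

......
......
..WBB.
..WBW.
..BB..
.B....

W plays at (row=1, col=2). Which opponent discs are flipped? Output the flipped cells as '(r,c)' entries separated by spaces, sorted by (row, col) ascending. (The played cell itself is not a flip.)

Dir NW: first cell '.' (not opp) -> no flip
Dir N: first cell '.' (not opp) -> no flip
Dir NE: first cell '.' (not opp) -> no flip
Dir W: first cell '.' (not opp) -> no flip
Dir E: first cell '.' (not opp) -> no flip
Dir SW: first cell '.' (not opp) -> no flip
Dir S: first cell 'W' (not opp) -> no flip
Dir SE: opp run (2,3) capped by W -> flip

Answer: (2,3)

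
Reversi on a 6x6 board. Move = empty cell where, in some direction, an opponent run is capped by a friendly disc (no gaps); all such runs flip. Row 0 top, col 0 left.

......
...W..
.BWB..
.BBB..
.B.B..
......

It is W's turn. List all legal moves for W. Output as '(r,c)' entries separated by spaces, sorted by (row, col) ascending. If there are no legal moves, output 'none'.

(1,0): no bracket -> illegal
(1,1): no bracket -> illegal
(1,2): no bracket -> illegal
(1,4): no bracket -> illegal
(2,0): flips 1 -> legal
(2,4): flips 1 -> legal
(3,0): no bracket -> illegal
(3,4): no bracket -> illegal
(4,0): flips 1 -> legal
(4,2): flips 1 -> legal
(4,4): flips 1 -> legal
(5,0): no bracket -> illegal
(5,1): no bracket -> illegal
(5,2): no bracket -> illegal
(5,3): flips 3 -> legal
(5,4): no bracket -> illegal

Answer: (2,0) (2,4) (4,0) (4,2) (4,4) (5,3)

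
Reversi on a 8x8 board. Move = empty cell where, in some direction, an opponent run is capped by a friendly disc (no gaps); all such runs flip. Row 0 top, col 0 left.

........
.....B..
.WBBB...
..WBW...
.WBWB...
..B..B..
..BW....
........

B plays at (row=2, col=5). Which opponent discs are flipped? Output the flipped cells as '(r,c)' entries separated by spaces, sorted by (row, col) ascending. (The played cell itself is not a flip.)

Answer: (3,4) (4,3)

Derivation:
Dir NW: first cell '.' (not opp) -> no flip
Dir N: first cell 'B' (not opp) -> no flip
Dir NE: first cell '.' (not opp) -> no flip
Dir W: first cell 'B' (not opp) -> no flip
Dir E: first cell '.' (not opp) -> no flip
Dir SW: opp run (3,4) (4,3) capped by B -> flip
Dir S: first cell '.' (not opp) -> no flip
Dir SE: first cell '.' (not opp) -> no flip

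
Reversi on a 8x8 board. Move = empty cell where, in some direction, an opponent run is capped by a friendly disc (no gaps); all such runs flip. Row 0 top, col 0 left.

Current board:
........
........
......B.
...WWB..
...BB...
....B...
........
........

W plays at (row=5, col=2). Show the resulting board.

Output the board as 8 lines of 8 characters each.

Place W at (5,2); scan 8 dirs for brackets.
Dir NW: first cell '.' (not opp) -> no flip
Dir N: first cell '.' (not opp) -> no flip
Dir NE: opp run (4,3) capped by W -> flip
Dir W: first cell '.' (not opp) -> no flip
Dir E: first cell '.' (not opp) -> no flip
Dir SW: first cell '.' (not opp) -> no flip
Dir S: first cell '.' (not opp) -> no flip
Dir SE: first cell '.' (not opp) -> no flip
All flips: (4,3)

Answer: ........
........
......B.
...WWB..
...WB...
..W.B...
........
........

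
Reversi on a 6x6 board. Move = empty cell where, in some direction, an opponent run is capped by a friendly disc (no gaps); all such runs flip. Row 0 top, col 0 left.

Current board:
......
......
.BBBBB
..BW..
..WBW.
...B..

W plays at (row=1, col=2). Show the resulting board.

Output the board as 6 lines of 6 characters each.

Answer: ......
..W...
.BWBBB
..WW..
..WBW.
...B..

Derivation:
Place W at (1,2); scan 8 dirs for brackets.
Dir NW: first cell '.' (not opp) -> no flip
Dir N: first cell '.' (not opp) -> no flip
Dir NE: first cell '.' (not opp) -> no flip
Dir W: first cell '.' (not opp) -> no flip
Dir E: first cell '.' (not opp) -> no flip
Dir SW: opp run (2,1), next='.' -> no flip
Dir S: opp run (2,2) (3,2) capped by W -> flip
Dir SE: opp run (2,3), next='.' -> no flip
All flips: (2,2) (3,2)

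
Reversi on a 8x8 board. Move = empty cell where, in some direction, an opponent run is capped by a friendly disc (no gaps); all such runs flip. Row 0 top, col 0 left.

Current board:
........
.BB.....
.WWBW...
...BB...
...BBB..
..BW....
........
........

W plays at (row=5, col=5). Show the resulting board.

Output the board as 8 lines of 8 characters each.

Place W at (5,5); scan 8 dirs for brackets.
Dir NW: opp run (4,4) (3,3) capped by W -> flip
Dir N: opp run (4,5), next='.' -> no flip
Dir NE: first cell '.' (not opp) -> no flip
Dir W: first cell '.' (not opp) -> no flip
Dir E: first cell '.' (not opp) -> no flip
Dir SW: first cell '.' (not opp) -> no flip
Dir S: first cell '.' (not opp) -> no flip
Dir SE: first cell '.' (not opp) -> no flip
All flips: (3,3) (4,4)

Answer: ........
.BB.....
.WWBW...
...WB...
...BWB..
..BW.W..
........
........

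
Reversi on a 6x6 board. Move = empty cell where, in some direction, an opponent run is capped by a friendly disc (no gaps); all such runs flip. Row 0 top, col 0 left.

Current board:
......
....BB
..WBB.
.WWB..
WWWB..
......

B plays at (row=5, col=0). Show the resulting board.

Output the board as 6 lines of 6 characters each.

Place B at (5,0); scan 8 dirs for brackets.
Dir NW: edge -> no flip
Dir N: opp run (4,0), next='.' -> no flip
Dir NE: opp run (4,1) (3,2) capped by B -> flip
Dir W: edge -> no flip
Dir E: first cell '.' (not opp) -> no flip
Dir SW: edge -> no flip
Dir S: edge -> no flip
Dir SE: edge -> no flip
All flips: (3,2) (4,1)

Answer: ......
....BB
..WBB.
.WBB..
WBWB..
B.....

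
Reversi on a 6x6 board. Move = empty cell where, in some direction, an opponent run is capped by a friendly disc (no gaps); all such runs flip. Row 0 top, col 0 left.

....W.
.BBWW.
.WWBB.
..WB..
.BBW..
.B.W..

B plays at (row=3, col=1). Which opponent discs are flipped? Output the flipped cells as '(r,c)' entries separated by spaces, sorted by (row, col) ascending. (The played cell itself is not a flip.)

Dir NW: first cell '.' (not opp) -> no flip
Dir N: opp run (2,1) capped by B -> flip
Dir NE: opp run (2,2) (1,3) (0,4), next=edge -> no flip
Dir W: first cell '.' (not opp) -> no flip
Dir E: opp run (3,2) capped by B -> flip
Dir SW: first cell '.' (not opp) -> no flip
Dir S: first cell 'B' (not opp) -> no flip
Dir SE: first cell 'B' (not opp) -> no flip

Answer: (2,1) (3,2)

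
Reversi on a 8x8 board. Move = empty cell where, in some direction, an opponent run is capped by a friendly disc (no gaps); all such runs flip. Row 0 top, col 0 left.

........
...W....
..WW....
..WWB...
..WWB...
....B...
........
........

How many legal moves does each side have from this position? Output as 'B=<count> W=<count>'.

-- B to move --
(0,2): no bracket -> illegal
(0,3): no bracket -> illegal
(0,4): no bracket -> illegal
(1,1): flips 2 -> legal
(1,2): flips 1 -> legal
(1,4): no bracket -> illegal
(2,1): flips 2 -> legal
(2,4): no bracket -> illegal
(3,1): flips 2 -> legal
(4,1): flips 2 -> legal
(5,1): no bracket -> illegal
(5,2): flips 1 -> legal
(5,3): no bracket -> illegal
B mobility = 6
-- W to move --
(2,4): no bracket -> illegal
(2,5): flips 1 -> legal
(3,5): flips 1 -> legal
(4,5): flips 2 -> legal
(5,3): no bracket -> illegal
(5,5): flips 1 -> legal
(6,3): no bracket -> illegal
(6,4): no bracket -> illegal
(6,5): flips 1 -> legal
W mobility = 5

Answer: B=6 W=5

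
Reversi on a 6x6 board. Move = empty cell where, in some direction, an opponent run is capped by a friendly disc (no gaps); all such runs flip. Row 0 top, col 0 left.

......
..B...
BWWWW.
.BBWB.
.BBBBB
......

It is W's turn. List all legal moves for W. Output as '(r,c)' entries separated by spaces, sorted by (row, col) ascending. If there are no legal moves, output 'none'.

(0,1): flips 1 -> legal
(0,2): flips 1 -> legal
(0,3): flips 1 -> legal
(1,0): no bracket -> illegal
(1,1): no bracket -> illegal
(1,3): no bracket -> illegal
(2,5): no bracket -> illegal
(3,0): flips 2 -> legal
(3,5): flips 1 -> legal
(4,0): flips 1 -> legal
(5,0): flips 2 -> legal
(5,1): flips 3 -> legal
(5,2): flips 2 -> legal
(5,3): flips 1 -> legal
(5,4): flips 4 -> legal
(5,5): flips 1 -> legal

Answer: (0,1) (0,2) (0,3) (3,0) (3,5) (4,0) (5,0) (5,1) (5,2) (5,3) (5,4) (5,5)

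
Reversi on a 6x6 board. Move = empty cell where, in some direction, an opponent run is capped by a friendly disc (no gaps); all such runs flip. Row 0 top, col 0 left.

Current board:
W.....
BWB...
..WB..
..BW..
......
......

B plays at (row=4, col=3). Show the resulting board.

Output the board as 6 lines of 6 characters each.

Place B at (4,3); scan 8 dirs for brackets.
Dir NW: first cell 'B' (not opp) -> no flip
Dir N: opp run (3,3) capped by B -> flip
Dir NE: first cell '.' (not opp) -> no flip
Dir W: first cell '.' (not opp) -> no flip
Dir E: first cell '.' (not opp) -> no flip
Dir SW: first cell '.' (not opp) -> no flip
Dir S: first cell '.' (not opp) -> no flip
Dir SE: first cell '.' (not opp) -> no flip
All flips: (3,3)

Answer: W.....
BWB...
..WB..
..BB..
...B..
......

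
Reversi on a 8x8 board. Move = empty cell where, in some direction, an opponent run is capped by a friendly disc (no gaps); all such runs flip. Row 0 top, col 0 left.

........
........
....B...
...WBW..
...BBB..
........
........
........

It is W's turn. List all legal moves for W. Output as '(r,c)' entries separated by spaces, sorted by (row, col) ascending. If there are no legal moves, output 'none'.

Answer: (1,3) (1,5) (5,3) (5,5)

Derivation:
(1,3): flips 1 -> legal
(1,4): no bracket -> illegal
(1,5): flips 1 -> legal
(2,3): no bracket -> illegal
(2,5): no bracket -> illegal
(3,2): no bracket -> illegal
(3,6): no bracket -> illegal
(4,2): no bracket -> illegal
(4,6): no bracket -> illegal
(5,2): no bracket -> illegal
(5,3): flips 2 -> legal
(5,4): no bracket -> illegal
(5,5): flips 2 -> legal
(5,6): no bracket -> illegal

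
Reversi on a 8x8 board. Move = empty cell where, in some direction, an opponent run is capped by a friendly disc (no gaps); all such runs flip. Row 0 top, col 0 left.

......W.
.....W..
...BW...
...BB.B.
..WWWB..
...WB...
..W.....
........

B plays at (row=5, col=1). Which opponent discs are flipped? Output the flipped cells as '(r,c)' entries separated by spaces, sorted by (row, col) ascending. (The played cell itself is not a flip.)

Dir NW: first cell '.' (not opp) -> no flip
Dir N: first cell '.' (not opp) -> no flip
Dir NE: opp run (4,2) capped by B -> flip
Dir W: first cell '.' (not opp) -> no flip
Dir E: first cell '.' (not opp) -> no flip
Dir SW: first cell '.' (not opp) -> no flip
Dir S: first cell '.' (not opp) -> no flip
Dir SE: opp run (6,2), next='.' -> no flip

Answer: (4,2)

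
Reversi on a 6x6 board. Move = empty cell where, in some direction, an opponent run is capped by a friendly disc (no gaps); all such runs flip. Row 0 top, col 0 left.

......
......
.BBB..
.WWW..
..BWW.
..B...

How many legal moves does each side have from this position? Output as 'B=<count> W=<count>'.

Answer: B=9 W=8

Derivation:
-- B to move --
(2,0): flips 1 -> legal
(2,4): flips 1 -> legal
(3,0): no bracket -> illegal
(3,4): flips 1 -> legal
(3,5): no bracket -> illegal
(4,0): flips 1 -> legal
(4,1): flips 2 -> legal
(4,5): flips 2 -> legal
(5,3): flips 2 -> legal
(5,4): flips 2 -> legal
(5,5): flips 2 -> legal
B mobility = 9
-- W to move --
(1,0): flips 1 -> legal
(1,1): flips 2 -> legal
(1,2): flips 1 -> legal
(1,3): flips 2 -> legal
(1,4): flips 1 -> legal
(2,0): no bracket -> illegal
(2,4): no bracket -> illegal
(3,0): no bracket -> illegal
(3,4): no bracket -> illegal
(4,1): flips 1 -> legal
(5,1): flips 1 -> legal
(5,3): flips 1 -> legal
W mobility = 8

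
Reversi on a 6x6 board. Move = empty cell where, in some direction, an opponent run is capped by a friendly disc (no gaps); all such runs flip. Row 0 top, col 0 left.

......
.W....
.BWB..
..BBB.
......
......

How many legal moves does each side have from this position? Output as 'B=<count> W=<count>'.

Answer: B=3 W=5

Derivation:
-- B to move --
(0,0): flips 2 -> legal
(0,1): flips 1 -> legal
(0,2): no bracket -> illegal
(1,0): no bracket -> illegal
(1,2): flips 1 -> legal
(1,3): no bracket -> illegal
(2,0): no bracket -> illegal
(3,1): no bracket -> illegal
B mobility = 3
-- W to move --
(1,0): no bracket -> illegal
(1,2): no bracket -> illegal
(1,3): no bracket -> illegal
(1,4): no bracket -> illegal
(2,0): flips 1 -> legal
(2,4): flips 1 -> legal
(2,5): no bracket -> illegal
(3,0): no bracket -> illegal
(3,1): flips 1 -> legal
(3,5): no bracket -> illegal
(4,1): no bracket -> illegal
(4,2): flips 1 -> legal
(4,3): no bracket -> illegal
(4,4): flips 1 -> legal
(4,5): no bracket -> illegal
W mobility = 5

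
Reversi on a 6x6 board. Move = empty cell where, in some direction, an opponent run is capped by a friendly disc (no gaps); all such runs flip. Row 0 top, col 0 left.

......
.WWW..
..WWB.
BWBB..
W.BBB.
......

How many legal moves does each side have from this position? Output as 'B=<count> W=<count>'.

-- B to move --
(0,0): flips 2 -> legal
(0,1): no bracket -> illegal
(0,2): flips 3 -> legal
(0,3): flips 2 -> legal
(0,4): no bracket -> illegal
(1,0): no bracket -> illegal
(1,4): flips 1 -> legal
(2,0): flips 1 -> legal
(2,1): flips 2 -> legal
(3,4): no bracket -> illegal
(4,1): no bracket -> illegal
(5,0): flips 1 -> legal
(5,1): no bracket -> illegal
B mobility = 7
-- W to move --
(1,4): no bracket -> illegal
(1,5): no bracket -> illegal
(2,0): flips 1 -> legal
(2,1): no bracket -> illegal
(2,5): flips 1 -> legal
(3,4): flips 2 -> legal
(3,5): flips 1 -> legal
(4,1): flips 1 -> legal
(4,5): no bracket -> illegal
(5,1): no bracket -> illegal
(5,2): flips 2 -> legal
(5,3): flips 3 -> legal
(5,4): no bracket -> illegal
(5,5): flips 2 -> legal
W mobility = 8

Answer: B=7 W=8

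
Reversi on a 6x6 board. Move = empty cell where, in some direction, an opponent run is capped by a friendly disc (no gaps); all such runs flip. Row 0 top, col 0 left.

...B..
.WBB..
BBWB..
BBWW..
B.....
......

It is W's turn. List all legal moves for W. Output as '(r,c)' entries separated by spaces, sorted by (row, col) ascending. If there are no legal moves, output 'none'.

(0,1): no bracket -> illegal
(0,2): flips 1 -> legal
(0,4): flips 1 -> legal
(1,0): flips 1 -> legal
(1,4): flips 3 -> legal
(2,4): flips 1 -> legal
(3,4): no bracket -> illegal
(4,1): flips 2 -> legal
(4,2): no bracket -> illegal
(5,0): no bracket -> illegal
(5,1): no bracket -> illegal

Answer: (0,2) (0,4) (1,0) (1,4) (2,4) (4,1)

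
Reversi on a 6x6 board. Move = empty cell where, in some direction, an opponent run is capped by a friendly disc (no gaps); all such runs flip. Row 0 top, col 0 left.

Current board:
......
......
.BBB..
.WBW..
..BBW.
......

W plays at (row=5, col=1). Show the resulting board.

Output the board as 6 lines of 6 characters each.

Place W at (5,1); scan 8 dirs for brackets.
Dir NW: first cell '.' (not opp) -> no flip
Dir N: first cell '.' (not opp) -> no flip
Dir NE: opp run (4,2) capped by W -> flip
Dir W: first cell '.' (not opp) -> no flip
Dir E: first cell '.' (not opp) -> no flip
Dir SW: edge -> no flip
Dir S: edge -> no flip
Dir SE: edge -> no flip
All flips: (4,2)

Answer: ......
......
.BBB..
.WBW..
..WBW.
.W....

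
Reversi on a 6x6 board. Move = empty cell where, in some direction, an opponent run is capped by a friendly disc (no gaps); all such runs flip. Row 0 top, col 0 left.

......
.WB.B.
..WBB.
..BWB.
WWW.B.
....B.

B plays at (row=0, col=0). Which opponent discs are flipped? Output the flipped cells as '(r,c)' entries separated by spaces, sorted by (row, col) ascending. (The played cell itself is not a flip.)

Dir NW: edge -> no flip
Dir N: edge -> no flip
Dir NE: edge -> no flip
Dir W: edge -> no flip
Dir E: first cell '.' (not opp) -> no flip
Dir SW: edge -> no flip
Dir S: first cell '.' (not opp) -> no flip
Dir SE: opp run (1,1) (2,2) (3,3) capped by B -> flip

Answer: (1,1) (2,2) (3,3)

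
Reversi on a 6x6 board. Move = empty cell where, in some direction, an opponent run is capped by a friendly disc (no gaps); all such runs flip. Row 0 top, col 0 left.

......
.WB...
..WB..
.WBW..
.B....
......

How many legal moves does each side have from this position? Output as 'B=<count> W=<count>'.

-- B to move --
(0,0): no bracket -> illegal
(0,1): no bracket -> illegal
(0,2): no bracket -> illegal
(1,0): flips 1 -> legal
(1,3): no bracket -> illegal
(2,0): no bracket -> illegal
(2,1): flips 2 -> legal
(2,4): no bracket -> illegal
(3,0): flips 1 -> legal
(3,4): flips 1 -> legal
(4,0): no bracket -> illegal
(4,2): no bracket -> illegal
(4,3): flips 1 -> legal
(4,4): no bracket -> illegal
B mobility = 5
-- W to move --
(0,1): no bracket -> illegal
(0,2): flips 1 -> legal
(0,3): no bracket -> illegal
(1,3): flips 2 -> legal
(1,4): no bracket -> illegal
(2,1): no bracket -> illegal
(2,4): flips 1 -> legal
(3,0): no bracket -> illegal
(3,4): no bracket -> illegal
(4,0): no bracket -> illegal
(4,2): flips 1 -> legal
(4,3): no bracket -> illegal
(5,0): no bracket -> illegal
(5,1): flips 1 -> legal
(5,2): no bracket -> illegal
W mobility = 5

Answer: B=5 W=5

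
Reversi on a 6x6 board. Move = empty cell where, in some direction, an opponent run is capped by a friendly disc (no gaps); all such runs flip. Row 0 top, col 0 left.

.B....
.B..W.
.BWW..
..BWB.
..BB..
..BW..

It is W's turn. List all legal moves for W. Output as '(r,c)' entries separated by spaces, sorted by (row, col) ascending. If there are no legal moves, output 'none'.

(0,0): flips 1 -> legal
(0,2): no bracket -> illegal
(1,0): no bracket -> illegal
(1,2): no bracket -> illegal
(2,0): flips 1 -> legal
(2,4): no bracket -> illegal
(2,5): no bracket -> illegal
(3,0): no bracket -> illegal
(3,1): flips 2 -> legal
(3,5): flips 1 -> legal
(4,1): flips 1 -> legal
(4,4): no bracket -> illegal
(4,5): flips 1 -> legal
(5,1): flips 2 -> legal
(5,4): no bracket -> illegal

Answer: (0,0) (2,0) (3,1) (3,5) (4,1) (4,5) (5,1)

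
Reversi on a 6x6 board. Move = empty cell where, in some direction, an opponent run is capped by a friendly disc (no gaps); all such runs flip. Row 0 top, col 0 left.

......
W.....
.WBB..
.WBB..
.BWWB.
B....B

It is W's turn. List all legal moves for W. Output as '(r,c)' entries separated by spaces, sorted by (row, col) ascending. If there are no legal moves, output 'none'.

Answer: (1,2) (1,3) (2,4) (3,4) (4,0) (4,5) (5,1)

Derivation:
(1,1): no bracket -> illegal
(1,2): flips 2 -> legal
(1,3): flips 3 -> legal
(1,4): no bracket -> illegal
(2,4): flips 3 -> legal
(3,0): no bracket -> illegal
(3,4): flips 2 -> legal
(3,5): no bracket -> illegal
(4,0): flips 1 -> legal
(4,5): flips 1 -> legal
(5,1): flips 1 -> legal
(5,2): no bracket -> illegal
(5,3): no bracket -> illegal
(5,4): no bracket -> illegal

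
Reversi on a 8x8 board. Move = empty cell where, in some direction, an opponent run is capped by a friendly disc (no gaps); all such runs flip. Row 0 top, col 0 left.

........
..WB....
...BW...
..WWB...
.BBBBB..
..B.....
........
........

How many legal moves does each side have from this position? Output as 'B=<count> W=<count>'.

-- B to move --
(0,1): flips 1 -> legal
(0,2): no bracket -> illegal
(0,3): no bracket -> illegal
(1,1): flips 1 -> legal
(1,4): flips 1 -> legal
(1,5): flips 2 -> legal
(2,1): flips 1 -> legal
(2,2): flips 2 -> legal
(2,5): flips 1 -> legal
(3,1): flips 2 -> legal
(3,5): flips 1 -> legal
B mobility = 9
-- W to move --
(0,2): flips 1 -> legal
(0,3): flips 2 -> legal
(0,4): no bracket -> illegal
(1,4): flips 2 -> legal
(2,2): flips 1 -> legal
(2,5): no bracket -> illegal
(3,0): no bracket -> illegal
(3,1): no bracket -> illegal
(3,5): flips 1 -> legal
(3,6): no bracket -> illegal
(4,0): no bracket -> illegal
(4,6): no bracket -> illegal
(5,0): flips 1 -> legal
(5,1): flips 1 -> legal
(5,3): flips 1 -> legal
(5,4): flips 3 -> legal
(5,5): flips 1 -> legal
(5,6): flips 3 -> legal
(6,1): no bracket -> illegal
(6,2): flips 2 -> legal
(6,3): no bracket -> illegal
W mobility = 12

Answer: B=9 W=12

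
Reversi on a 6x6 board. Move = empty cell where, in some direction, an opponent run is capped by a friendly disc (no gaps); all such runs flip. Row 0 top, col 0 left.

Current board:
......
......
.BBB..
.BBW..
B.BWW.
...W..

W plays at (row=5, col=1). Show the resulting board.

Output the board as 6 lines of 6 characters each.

Answer: ......
......
.BBB..
.BBW..
B.WWW.
.W.W..

Derivation:
Place W at (5,1); scan 8 dirs for brackets.
Dir NW: opp run (4,0), next=edge -> no flip
Dir N: first cell '.' (not opp) -> no flip
Dir NE: opp run (4,2) capped by W -> flip
Dir W: first cell '.' (not opp) -> no flip
Dir E: first cell '.' (not opp) -> no flip
Dir SW: edge -> no flip
Dir S: edge -> no flip
Dir SE: edge -> no flip
All flips: (4,2)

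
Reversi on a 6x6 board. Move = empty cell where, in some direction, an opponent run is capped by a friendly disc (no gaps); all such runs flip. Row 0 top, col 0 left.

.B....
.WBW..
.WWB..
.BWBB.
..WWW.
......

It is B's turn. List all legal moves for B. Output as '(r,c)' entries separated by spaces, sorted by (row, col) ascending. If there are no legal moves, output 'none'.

(0,0): flips 2 -> legal
(0,2): no bracket -> illegal
(0,3): flips 1 -> legal
(0,4): flips 2 -> legal
(1,0): flips 1 -> legal
(1,4): flips 1 -> legal
(2,0): flips 2 -> legal
(2,4): no bracket -> illegal
(3,0): flips 1 -> legal
(3,5): no bracket -> illegal
(4,1): flips 1 -> legal
(4,5): no bracket -> illegal
(5,1): flips 1 -> legal
(5,2): flips 4 -> legal
(5,3): flips 2 -> legal
(5,4): flips 1 -> legal
(5,5): flips 1 -> legal

Answer: (0,0) (0,3) (0,4) (1,0) (1,4) (2,0) (3,0) (4,1) (5,1) (5,2) (5,3) (5,4) (5,5)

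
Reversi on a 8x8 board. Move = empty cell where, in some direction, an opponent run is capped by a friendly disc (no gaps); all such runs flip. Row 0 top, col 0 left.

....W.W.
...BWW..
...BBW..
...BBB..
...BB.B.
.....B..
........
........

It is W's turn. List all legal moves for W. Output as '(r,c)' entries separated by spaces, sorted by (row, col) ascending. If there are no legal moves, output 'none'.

Answer: (1,2) (2,2) (3,2) (4,2) (4,5) (5,2) (5,4)

Derivation:
(0,2): no bracket -> illegal
(0,3): no bracket -> illegal
(1,2): flips 1 -> legal
(2,2): flips 3 -> legal
(2,6): no bracket -> illegal
(3,2): flips 1 -> legal
(3,6): no bracket -> illegal
(3,7): no bracket -> illegal
(4,2): flips 2 -> legal
(4,5): flips 1 -> legal
(4,7): no bracket -> illegal
(5,2): flips 2 -> legal
(5,3): no bracket -> illegal
(5,4): flips 3 -> legal
(5,6): no bracket -> illegal
(5,7): no bracket -> illegal
(6,4): no bracket -> illegal
(6,5): no bracket -> illegal
(6,6): no bracket -> illegal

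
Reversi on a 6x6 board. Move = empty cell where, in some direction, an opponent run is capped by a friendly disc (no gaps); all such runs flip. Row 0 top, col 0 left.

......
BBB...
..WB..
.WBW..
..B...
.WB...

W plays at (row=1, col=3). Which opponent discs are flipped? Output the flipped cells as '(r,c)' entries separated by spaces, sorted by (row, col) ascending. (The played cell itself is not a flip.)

Dir NW: first cell '.' (not opp) -> no flip
Dir N: first cell '.' (not opp) -> no flip
Dir NE: first cell '.' (not opp) -> no flip
Dir W: opp run (1,2) (1,1) (1,0), next=edge -> no flip
Dir E: first cell '.' (not opp) -> no flip
Dir SW: first cell 'W' (not opp) -> no flip
Dir S: opp run (2,3) capped by W -> flip
Dir SE: first cell '.' (not opp) -> no flip

Answer: (2,3)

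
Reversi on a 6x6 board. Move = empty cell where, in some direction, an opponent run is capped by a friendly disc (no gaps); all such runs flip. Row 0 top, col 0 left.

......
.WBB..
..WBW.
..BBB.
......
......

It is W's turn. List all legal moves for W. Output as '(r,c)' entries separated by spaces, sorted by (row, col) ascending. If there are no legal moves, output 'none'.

Answer: (0,2) (0,4) (1,4) (4,2) (4,4)

Derivation:
(0,1): no bracket -> illegal
(0,2): flips 2 -> legal
(0,3): no bracket -> illegal
(0,4): flips 1 -> legal
(1,4): flips 2 -> legal
(2,1): no bracket -> illegal
(2,5): no bracket -> illegal
(3,1): no bracket -> illegal
(3,5): no bracket -> illegal
(4,1): no bracket -> illegal
(4,2): flips 2 -> legal
(4,3): no bracket -> illegal
(4,4): flips 2 -> legal
(4,5): no bracket -> illegal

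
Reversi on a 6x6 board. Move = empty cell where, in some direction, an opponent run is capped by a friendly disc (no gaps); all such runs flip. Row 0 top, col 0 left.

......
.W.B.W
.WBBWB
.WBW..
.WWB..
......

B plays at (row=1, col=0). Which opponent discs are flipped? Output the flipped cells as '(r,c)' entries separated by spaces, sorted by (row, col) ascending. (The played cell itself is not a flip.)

Dir NW: edge -> no flip
Dir N: first cell '.' (not opp) -> no flip
Dir NE: first cell '.' (not opp) -> no flip
Dir W: edge -> no flip
Dir E: opp run (1,1), next='.' -> no flip
Dir SW: edge -> no flip
Dir S: first cell '.' (not opp) -> no flip
Dir SE: opp run (2,1) capped by B -> flip

Answer: (2,1)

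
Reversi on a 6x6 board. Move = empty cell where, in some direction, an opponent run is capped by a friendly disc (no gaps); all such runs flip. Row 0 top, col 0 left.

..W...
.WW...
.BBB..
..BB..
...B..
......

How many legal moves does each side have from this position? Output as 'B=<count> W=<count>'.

Answer: B=3 W=5

Derivation:
-- B to move --
(0,0): flips 1 -> legal
(0,1): flips 2 -> legal
(0,3): flips 1 -> legal
(1,0): no bracket -> illegal
(1,3): no bracket -> illegal
(2,0): no bracket -> illegal
B mobility = 3
-- W to move --
(1,0): no bracket -> illegal
(1,3): no bracket -> illegal
(1,4): no bracket -> illegal
(2,0): no bracket -> illegal
(2,4): no bracket -> illegal
(3,0): flips 1 -> legal
(3,1): flips 1 -> legal
(3,4): flips 1 -> legal
(4,1): no bracket -> illegal
(4,2): flips 2 -> legal
(4,4): flips 2 -> legal
(5,2): no bracket -> illegal
(5,3): no bracket -> illegal
(5,4): no bracket -> illegal
W mobility = 5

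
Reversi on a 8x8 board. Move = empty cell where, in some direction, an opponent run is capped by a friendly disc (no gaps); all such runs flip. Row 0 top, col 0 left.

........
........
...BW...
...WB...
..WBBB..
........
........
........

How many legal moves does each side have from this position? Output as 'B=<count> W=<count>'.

-- B to move --
(1,3): no bracket -> illegal
(1,4): flips 1 -> legal
(1,5): no bracket -> illegal
(2,2): flips 1 -> legal
(2,5): flips 1 -> legal
(3,1): no bracket -> illegal
(3,2): flips 1 -> legal
(3,5): no bracket -> illegal
(4,1): flips 1 -> legal
(5,1): no bracket -> illegal
(5,2): no bracket -> illegal
(5,3): no bracket -> illegal
B mobility = 5
-- W to move --
(1,2): no bracket -> illegal
(1,3): flips 1 -> legal
(1,4): no bracket -> illegal
(2,2): flips 1 -> legal
(2,5): no bracket -> illegal
(3,2): no bracket -> illegal
(3,5): flips 1 -> legal
(3,6): no bracket -> illegal
(4,6): flips 3 -> legal
(5,2): no bracket -> illegal
(5,3): flips 1 -> legal
(5,4): flips 2 -> legal
(5,5): flips 1 -> legal
(5,6): no bracket -> illegal
W mobility = 7

Answer: B=5 W=7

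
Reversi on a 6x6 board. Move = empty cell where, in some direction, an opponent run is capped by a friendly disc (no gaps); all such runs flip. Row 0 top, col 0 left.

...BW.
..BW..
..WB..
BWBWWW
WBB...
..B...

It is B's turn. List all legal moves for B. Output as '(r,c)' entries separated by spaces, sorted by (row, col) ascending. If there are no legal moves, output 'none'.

Answer: (0,5) (1,4) (2,0) (2,1) (2,4) (4,3) (4,5) (5,0)

Derivation:
(0,2): no bracket -> illegal
(0,5): flips 1 -> legal
(1,1): no bracket -> illegal
(1,4): flips 1 -> legal
(1,5): no bracket -> illegal
(2,0): flips 1 -> legal
(2,1): flips 2 -> legal
(2,4): flips 1 -> legal
(2,5): no bracket -> illegal
(4,3): flips 1 -> legal
(4,4): no bracket -> illegal
(4,5): flips 1 -> legal
(5,0): flips 1 -> legal
(5,1): no bracket -> illegal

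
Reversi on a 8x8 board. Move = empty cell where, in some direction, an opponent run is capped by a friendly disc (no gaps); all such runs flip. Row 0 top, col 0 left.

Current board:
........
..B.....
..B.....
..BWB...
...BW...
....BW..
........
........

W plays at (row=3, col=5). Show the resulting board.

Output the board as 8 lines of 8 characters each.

Answer: ........
..B.....
..B.....
..BWWW..
...BW...
....BW..
........
........

Derivation:
Place W at (3,5); scan 8 dirs for brackets.
Dir NW: first cell '.' (not opp) -> no flip
Dir N: first cell '.' (not opp) -> no flip
Dir NE: first cell '.' (not opp) -> no flip
Dir W: opp run (3,4) capped by W -> flip
Dir E: first cell '.' (not opp) -> no flip
Dir SW: first cell 'W' (not opp) -> no flip
Dir S: first cell '.' (not opp) -> no flip
Dir SE: first cell '.' (not opp) -> no flip
All flips: (3,4)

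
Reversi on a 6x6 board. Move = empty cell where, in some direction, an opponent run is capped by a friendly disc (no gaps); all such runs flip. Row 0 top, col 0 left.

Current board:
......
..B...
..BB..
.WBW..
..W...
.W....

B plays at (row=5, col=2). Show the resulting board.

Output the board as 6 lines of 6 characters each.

Place B at (5,2); scan 8 dirs for brackets.
Dir NW: first cell '.' (not opp) -> no flip
Dir N: opp run (4,2) capped by B -> flip
Dir NE: first cell '.' (not opp) -> no flip
Dir W: opp run (5,1), next='.' -> no flip
Dir E: first cell '.' (not opp) -> no flip
Dir SW: edge -> no flip
Dir S: edge -> no flip
Dir SE: edge -> no flip
All flips: (4,2)

Answer: ......
..B...
..BB..
.WBW..
..B...
.WB...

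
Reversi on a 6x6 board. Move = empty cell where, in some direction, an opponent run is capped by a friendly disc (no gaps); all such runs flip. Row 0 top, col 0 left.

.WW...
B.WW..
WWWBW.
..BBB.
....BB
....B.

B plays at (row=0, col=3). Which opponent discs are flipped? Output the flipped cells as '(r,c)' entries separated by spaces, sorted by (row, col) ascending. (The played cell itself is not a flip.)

Answer: (1,3)

Derivation:
Dir NW: edge -> no flip
Dir N: edge -> no flip
Dir NE: edge -> no flip
Dir W: opp run (0,2) (0,1), next='.' -> no flip
Dir E: first cell '.' (not opp) -> no flip
Dir SW: opp run (1,2) (2,1), next='.' -> no flip
Dir S: opp run (1,3) capped by B -> flip
Dir SE: first cell '.' (not opp) -> no flip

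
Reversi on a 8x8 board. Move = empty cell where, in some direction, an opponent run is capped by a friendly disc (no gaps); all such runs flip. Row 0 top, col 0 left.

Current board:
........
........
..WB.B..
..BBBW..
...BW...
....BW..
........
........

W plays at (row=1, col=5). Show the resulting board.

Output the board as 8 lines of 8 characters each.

Answer: ........
.....W..
..WB.W..
..BBBW..
...BW...
....BW..
........
........

Derivation:
Place W at (1,5); scan 8 dirs for brackets.
Dir NW: first cell '.' (not opp) -> no flip
Dir N: first cell '.' (not opp) -> no flip
Dir NE: first cell '.' (not opp) -> no flip
Dir W: first cell '.' (not opp) -> no flip
Dir E: first cell '.' (not opp) -> no flip
Dir SW: first cell '.' (not opp) -> no flip
Dir S: opp run (2,5) capped by W -> flip
Dir SE: first cell '.' (not opp) -> no flip
All flips: (2,5)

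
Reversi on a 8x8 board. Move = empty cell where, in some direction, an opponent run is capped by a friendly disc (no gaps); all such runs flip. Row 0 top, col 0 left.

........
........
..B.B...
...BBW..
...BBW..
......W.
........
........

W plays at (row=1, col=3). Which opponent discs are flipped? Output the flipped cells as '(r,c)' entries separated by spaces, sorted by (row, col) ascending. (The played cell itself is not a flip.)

Dir NW: first cell '.' (not opp) -> no flip
Dir N: first cell '.' (not opp) -> no flip
Dir NE: first cell '.' (not opp) -> no flip
Dir W: first cell '.' (not opp) -> no flip
Dir E: first cell '.' (not opp) -> no flip
Dir SW: opp run (2,2), next='.' -> no flip
Dir S: first cell '.' (not opp) -> no flip
Dir SE: opp run (2,4) capped by W -> flip

Answer: (2,4)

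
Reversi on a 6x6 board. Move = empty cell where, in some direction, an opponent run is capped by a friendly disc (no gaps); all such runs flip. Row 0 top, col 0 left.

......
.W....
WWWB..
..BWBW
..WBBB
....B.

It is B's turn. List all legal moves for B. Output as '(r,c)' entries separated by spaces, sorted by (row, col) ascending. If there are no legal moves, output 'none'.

Answer: (0,0) (1,0) (1,2) (2,5) (4,1) (5,2)

Derivation:
(0,0): flips 3 -> legal
(0,1): no bracket -> illegal
(0,2): no bracket -> illegal
(1,0): flips 1 -> legal
(1,2): flips 1 -> legal
(1,3): no bracket -> illegal
(2,4): no bracket -> illegal
(2,5): flips 1 -> legal
(3,0): no bracket -> illegal
(3,1): no bracket -> illegal
(4,1): flips 1 -> legal
(5,1): no bracket -> illegal
(5,2): flips 1 -> legal
(5,3): no bracket -> illegal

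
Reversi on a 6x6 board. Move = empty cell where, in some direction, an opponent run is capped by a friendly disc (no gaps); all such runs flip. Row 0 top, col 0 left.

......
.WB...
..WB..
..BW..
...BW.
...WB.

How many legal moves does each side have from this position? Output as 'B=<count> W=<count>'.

Answer: B=5 W=6

Derivation:
-- B to move --
(0,0): no bracket -> illegal
(0,1): no bracket -> illegal
(0,2): no bracket -> illegal
(1,0): flips 1 -> legal
(1,3): no bracket -> illegal
(2,0): no bracket -> illegal
(2,1): flips 1 -> legal
(2,4): no bracket -> illegal
(3,1): no bracket -> illegal
(3,4): flips 2 -> legal
(3,5): no bracket -> illegal
(4,2): no bracket -> illegal
(4,5): flips 1 -> legal
(5,2): flips 1 -> legal
(5,5): no bracket -> illegal
B mobility = 5
-- W to move --
(0,1): no bracket -> illegal
(0,2): flips 1 -> legal
(0,3): no bracket -> illegal
(1,3): flips 2 -> legal
(1,4): no bracket -> illegal
(2,1): no bracket -> illegal
(2,4): flips 1 -> legal
(3,1): flips 1 -> legal
(3,4): no bracket -> illegal
(4,1): no bracket -> illegal
(4,2): flips 2 -> legal
(4,5): no bracket -> illegal
(5,2): no bracket -> illegal
(5,5): flips 1 -> legal
W mobility = 6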